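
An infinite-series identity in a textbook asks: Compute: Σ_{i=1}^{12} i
Using formula: Σ i^1=n(n + 1)/2=12·13/2=78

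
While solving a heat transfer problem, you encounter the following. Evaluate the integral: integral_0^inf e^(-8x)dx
integral_0^inf e^(-8x) dx=[-1/8 * e^(-8x)]_0^inf
=0 - (-1/8)=1/8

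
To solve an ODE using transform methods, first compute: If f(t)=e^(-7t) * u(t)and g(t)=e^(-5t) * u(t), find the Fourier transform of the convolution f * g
By the convolution theorem: F{f*g} = F(omega)*G(omega)
F(omega) = 1/(7 + j*omega), G(omega) = 1/(5 + j*omega)
F{f*g} = 1/((7 + j*omega)(5 + j*omega))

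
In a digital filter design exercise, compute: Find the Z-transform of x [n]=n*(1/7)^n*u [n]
Using the property Z{n*a^n*u[n]} = az/(z-a)^2
With a = 1/7: X(z) = (1/7)z/(z - 1/7)^2, |z| > 1/7

Answer: (1/7)z/(z - 1/7)^2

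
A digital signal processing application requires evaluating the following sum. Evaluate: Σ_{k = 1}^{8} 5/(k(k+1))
Partial fractions: 5/(k(k + 1))=5/k - 5/(k + 1)
Telescoping sum: 5(1 - 1/9)=5·8/9

Answer: 40/9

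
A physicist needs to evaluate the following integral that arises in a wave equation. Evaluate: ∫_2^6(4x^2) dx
Step 1: Find antiderivative F(x)=(4/3)x^3
Step 2: F(6) - F(2)=288 - (32/3)=832/3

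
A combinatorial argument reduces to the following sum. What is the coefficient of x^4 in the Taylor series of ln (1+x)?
ln(1 + x) = Σ (-1)^(n + 1) x^n/n
Coefficient of x^4 = (-1)^5/4 = -1/4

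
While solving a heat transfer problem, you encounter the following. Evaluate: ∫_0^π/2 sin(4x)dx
Antiderivative: -cos(4x)/4
Evaluate at bounds: [-cos(4·π/2)/4] - [-cos(4·0)/4]
= (-(1)+(1))/4 = 0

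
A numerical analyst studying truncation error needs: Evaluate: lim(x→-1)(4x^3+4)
Polynomial is continuous, so substitute x=-1:
4·(-1)^3 + 4=0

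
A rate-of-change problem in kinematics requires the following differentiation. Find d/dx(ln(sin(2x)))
Chain rule: d/dx[ln(u)] = u'/u where u = sin(2x)
u' = 2cos(2x)

Answer: (2cos(2x))/(sin(2x))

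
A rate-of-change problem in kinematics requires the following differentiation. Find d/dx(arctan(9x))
d/dx[arctan(u)]=u'/(1+u²), u=9x, u'=9

Answer: 9/(1+81x²)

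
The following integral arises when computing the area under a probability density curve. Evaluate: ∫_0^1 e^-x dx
Antiderivative: -e^-x
Evaluate: -(e^-1 - 1)

Answer: (e^-1 - 1)/(-1)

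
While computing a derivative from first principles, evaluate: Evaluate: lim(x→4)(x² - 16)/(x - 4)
Factor: (x² - 16)=(x-4)(x+4)
Cancel (x-4): lim(x→4) (x+4)=8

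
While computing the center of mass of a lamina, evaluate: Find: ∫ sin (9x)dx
Using substitution u=9x: ∫ sin(u) du/9=-cos(u)/9+C

Answer: (-1/9)cos(9x)+C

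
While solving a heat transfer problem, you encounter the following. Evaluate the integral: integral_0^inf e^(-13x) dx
integral_0^inf e^(-13x) dx = [-1/13 * e^(-13x)]_0^inf
= 0 - (-1/13) = 1/13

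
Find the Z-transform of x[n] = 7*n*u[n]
Z{n * u[n]}=z/(z-1)^2
By linearity: Z{7 * n * u[n]}=7z/(z-1)^2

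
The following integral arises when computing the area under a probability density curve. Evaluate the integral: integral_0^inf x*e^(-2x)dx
This is a Gamma integral. Substitute u = 2x (du = 2 dx):
integral_0^inf x*e^(-2x) dx = (1/2^2) integral_0^inf u^1*e^(-u) du
= Gamma(2)/2^2 = 1!/2^2 = 1/4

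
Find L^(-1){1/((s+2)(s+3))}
Partial fractions: 1/((s + 2)(s + 3)) = A/(s + 2) + B/(s + 3)
Cover-up: A = 1/(s + 3)|_{s = -2} = 1; B = 1/(s + 2)|_{s = -3} = -1
L^(-1) = e^(-2t) - e^(-3t)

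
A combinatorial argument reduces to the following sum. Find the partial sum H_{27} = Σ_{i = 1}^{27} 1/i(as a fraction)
H_27 = 1+1/2+1/3+...+1/27
= 312536252003/80313433200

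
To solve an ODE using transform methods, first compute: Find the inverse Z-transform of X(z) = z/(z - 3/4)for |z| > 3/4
Standard pair: z/(z-a) <-> a^n * u[n] for causal signals
With a = 3/4: x[n] = (3/4)^n * u[n]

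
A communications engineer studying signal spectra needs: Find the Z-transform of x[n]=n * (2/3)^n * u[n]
Using the property Z{n*a^n*u[n]} = az/(z-a)^2
With a = 2/3: X(z) = (2/3)z/(z - 2/3)^2, |z| > 2/3

Answer: (2/3)z/(z - 2/3)^2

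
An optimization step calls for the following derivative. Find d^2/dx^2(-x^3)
Apply power rule 2 times:
d^1: -3x^2
d^2: -6x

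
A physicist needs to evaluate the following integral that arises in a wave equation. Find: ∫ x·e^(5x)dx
Integration by parts: u=x, dv=e^(5x) dx
du=dx, v=e^(5x)/5
=x·e^(5x)/5 - ∫ e^(5x)/5 dx
=x·e^(5x)/5 - e^(5x)/25 + C

Answer: e^(5x)(x/5 - 1/25) + C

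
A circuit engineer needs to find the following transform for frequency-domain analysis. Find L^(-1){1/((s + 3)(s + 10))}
Partial fractions: 1/((s + 3)(s + 10))=A/(s + 3) + B/(s + 10)
Cover-up: A=1/(s + 10)|_{s=-3}=1/7; B=1/(s + 3)|_{s=-10}=-1/7
L^(-1)=(1/7)e^(-3t) - (1/7)e^(-10t)

Answer: (1/7)(e^(-3t) - e^(-10t))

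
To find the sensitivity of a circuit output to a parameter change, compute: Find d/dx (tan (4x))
Chain rule: d/dx[tan(u)] = sec²(u)·u' where u = 4x
u' = 4

Answer: 4·sec²(4x)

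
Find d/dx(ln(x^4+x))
Chain rule: d/dx[ln(u)] = u'/u where u = x^4 + x
u' = 4x^3 + 1

Answer: (4x^3 + 1)/(x^4 + x)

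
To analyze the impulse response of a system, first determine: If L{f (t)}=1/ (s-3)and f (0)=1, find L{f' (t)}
L{f'(t)}=s·F(s) - f(0)=s/(s-3)-1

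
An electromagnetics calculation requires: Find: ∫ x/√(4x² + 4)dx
Let u = 4x² + 4, du = 8x dx
∫ (1/8)·u^(-1/2) du = √u/4 + C

Answer: √(4x² + 4)/4 + C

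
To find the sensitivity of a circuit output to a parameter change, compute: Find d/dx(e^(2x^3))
Chain rule: d/dx[e^u] = e^u · u' where u = 2x^3
u' = 6x^2

Answer: 6x^2·e^(2x^3)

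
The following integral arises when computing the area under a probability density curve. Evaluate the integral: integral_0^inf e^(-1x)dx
integral_0^inf e^(-1x) dx = [-1/1*e^(-1x)]_0^inf
= 0 - (-1/1) = 1/1

Answer: 1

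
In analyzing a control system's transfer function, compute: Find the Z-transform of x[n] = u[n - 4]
Using the time-shift property: Z{u[n-4]} = z^(-4)*z/(z-1)
= z^(-3)/(z-1)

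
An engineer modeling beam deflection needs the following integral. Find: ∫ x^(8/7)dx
Power rule: ∫ x^(8/7) dx=x^(15/7)/(15/7)+C

Answer: (7/15)·x^(15/7)+C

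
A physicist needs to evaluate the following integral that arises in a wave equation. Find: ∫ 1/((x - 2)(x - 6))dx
Partial fractions: 1/((x-2)(x-6)) = A/(x-2) + B/(x-6)
A = -1/4, B = 1/4
∫ [-1/4· 1/(x-2) + 1/4· 1/(x-6)] dx
= (1/4)[ln|x-6| - ln|x-2|] + C

Answer: (1/4)·ln|(x-6)/(x-2)| + C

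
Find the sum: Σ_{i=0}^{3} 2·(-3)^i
Geometric series: S=a(1 - r^n)/(1 - r)
a=2, r=-3, n=4
S=2(1-81)/4=-40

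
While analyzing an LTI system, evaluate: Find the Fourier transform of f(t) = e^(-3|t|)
Using the standard pair: F{e^(-a|t|)} = 2a/(a^2+omega^2)
With a = 3: F(omega) = 6/(9+omega^2)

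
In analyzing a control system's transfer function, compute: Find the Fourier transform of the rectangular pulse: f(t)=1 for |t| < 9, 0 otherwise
F(omega) = integral from -9 to 9 of e^(-j*omega*t) dt
= 2*sin(9*omega)/omega = 18*sinc(9*omega/pi)

Answer: 2*sin(9*omega)/omega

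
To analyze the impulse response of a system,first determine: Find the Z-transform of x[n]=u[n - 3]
Using the time-shift property: Z{u[n-3]}=z^(-3)*z/(z-1)
=z^(-2)/(z-1)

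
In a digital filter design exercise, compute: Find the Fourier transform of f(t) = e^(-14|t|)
Using the standard pair: F{e^(-a|t|)} = 2a/(a^2 + omega^2)
With a = 14: F(omega) = 28/(196 + omega^2)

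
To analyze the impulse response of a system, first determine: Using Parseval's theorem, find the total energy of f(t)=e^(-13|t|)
Parseval's theorem: E=integral |f(t)|^2 dt=(1/2pi) integral |F(omega)|^2 domega
E=integral_{-inf}^{inf} e^(-26|t|) dt=2*integral_0^inf e^(-26t) dt=2/(2*13)=1/13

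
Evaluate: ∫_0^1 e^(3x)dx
Antiderivative: (1/3)e^(3x)
Evaluate: (1/3)(e^3 - 1)

Answer: (e^3 - 1)/3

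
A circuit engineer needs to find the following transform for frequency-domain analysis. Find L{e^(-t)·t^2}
First shifting: L{e^(at)f(t)} = F(s-a)
L{t^2} = 2/s^3
Shift s → s+1: 2/(s+1)^3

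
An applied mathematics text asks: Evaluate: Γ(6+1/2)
Γ(n + 1/2)=(2n)!√π/(4^n·n!)
=479001600√π/(4096·720)=(10395/64)·√π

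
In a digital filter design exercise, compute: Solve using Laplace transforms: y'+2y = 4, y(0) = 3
Take L of both sides: sY(s) - 3 + 2Y(s)=4/s
Y(s)(s + 2)=4/s + 3
Y(s)=4/(s(s + 2)) + 3/(s + 2)
Partial fractions: 4/(s(s + 2))=2/s - 2/(s + 2)
So Y(s)=2/s + 1/(s + 2)
Inverse transform (L^(-1){1/s}=1, L^(-1){1/(s + 2)}=e^(-2t)):

Answer: y(t)=2 + e^(-2t)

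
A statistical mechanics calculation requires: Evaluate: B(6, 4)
B(x,y)=Γ(x)Γ(y)/Γ(x+y)=(x-1)!(y-1)!/(x+y-1)!
B(6,4)=5!·3!/9!=1/504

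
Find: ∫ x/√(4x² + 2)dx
Let u=4x²+2, du=8x dx
∫ (1/8)·u^(-1/2) du=√u/4+C

Answer: √(4x²+2)/4+C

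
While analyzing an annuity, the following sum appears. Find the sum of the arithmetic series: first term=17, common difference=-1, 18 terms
Last term: a_n=17+(18-1)·-1=0
Sum=n(a_1+a_n)/2=18(17+0)/2=153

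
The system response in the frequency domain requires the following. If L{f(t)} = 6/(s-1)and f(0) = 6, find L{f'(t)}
L{f'(t)}=s·F(s) - f(0)=6s/(s-1) - 6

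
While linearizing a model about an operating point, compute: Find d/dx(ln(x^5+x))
Chain rule: d/dx[ln(u)]=u'/u where u=x^5 + x
u'=5x^4 + 1

Answer: (5x^4 + 1)/(x^5 + x)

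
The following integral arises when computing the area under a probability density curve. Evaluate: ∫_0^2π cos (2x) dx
Antiderivative: sin(2x)/2
Evaluate at bounds: [sin(2·2π)/2] - [sin(2·0)/2]
= ((0) - (0))/2 = 0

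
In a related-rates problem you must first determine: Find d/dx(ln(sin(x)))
Chain rule: d/dx[ln(u)]=u'/u where u=sin(x)
u'=cos(x)

Answer: (cos(x))/(sin(x))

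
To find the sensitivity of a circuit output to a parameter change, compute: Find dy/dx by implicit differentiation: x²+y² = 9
Differentiate both sides: 2x + 2y·(dy/dx) = 0
Solve: dy/dx = -2x/(2y) = -x/y

Answer: dy/dx = -x/y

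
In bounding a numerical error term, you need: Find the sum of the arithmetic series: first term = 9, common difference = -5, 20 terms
Last term: a_n=9+(20-1)·-5=-86
Sum=n(a_1+a_n)/2=20(9+(-86))/2=-770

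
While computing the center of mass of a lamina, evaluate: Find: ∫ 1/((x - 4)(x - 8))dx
Partial fractions: 1/((x-4)(x-8))=A/(x-4) + B/(x-8)
A=-1/4, B=1/4
∫ [-1/4· 1/(x-4) + 1/4· 1/(x-8)] dx
=(1/4)[ln|x-8| - ln|x-4|] + C

Answer: (1/4)·ln|(x-8)/(x-4)| + C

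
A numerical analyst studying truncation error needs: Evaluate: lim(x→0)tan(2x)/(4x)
tan(u) ≈ u for small u:
tan(2x)/(4x) ≈ 2x/(4x)=2/4

Answer: 1/2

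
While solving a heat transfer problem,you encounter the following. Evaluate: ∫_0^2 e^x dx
Antiderivative: e^x
Evaluate: (e^2 - 1)

Answer: e^2 - 1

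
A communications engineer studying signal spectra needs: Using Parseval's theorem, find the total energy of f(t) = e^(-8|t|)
Parseval's theorem: E = integral |f(t)|^2 dt = (1/2pi) integral |F(omega)|^2 domega
E = integral_{-inf}^{inf} e^(-16|t|) dt = 2 * integral_0^inf e^(-16t) dt = 2/(2 * 8) = 1/8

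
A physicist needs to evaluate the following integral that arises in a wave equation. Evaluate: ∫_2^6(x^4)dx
Step 1: Find antiderivative F(x)=(1/5)x^5
Step 2: F(6) - F(2)=7776/5 - (32/5)=7744/5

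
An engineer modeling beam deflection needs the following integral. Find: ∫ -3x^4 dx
Using power rule: ∫ -3x^4 dx=-3/5 x^5+C=(-3/5)x^5+C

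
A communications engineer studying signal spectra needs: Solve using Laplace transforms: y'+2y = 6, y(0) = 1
Take L of both sides: sY(s)-1+2Y(s)=6/s
Y(s)(s+2)=6/s+1
Y(s)=6/(s(s+2))+1/(s+2)
Partial fractions: 6/(s(s+2))=3/s - 3/(s+2)
So Y(s)=3/s - 2/(s+2)
Inverse transform (L^(-1){1/s}=1, L^(-1){1/(s+2)}=e^(-2t)):

Answer: y(t)=3-2·e^(-2t)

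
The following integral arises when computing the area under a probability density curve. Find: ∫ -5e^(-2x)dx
Since d/dx[e^(-2x)]=-2e^(-2x), we get 5/2 e^(-2x) + C

Answer: (5/2)e^(-2x) + C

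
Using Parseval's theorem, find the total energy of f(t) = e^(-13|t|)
Parseval's theorem: E=integral |f(t)|^2 dt=(1/2pi) integral |F(omega)|^2 domega
E=integral_{-inf}^{inf} e^(-26|t|) dt=2*integral_0^inf e^(-26t) dt=2/(2*13)=1/13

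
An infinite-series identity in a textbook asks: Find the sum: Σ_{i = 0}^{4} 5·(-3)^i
Geometric series: S=a(1 - r^n)/(1 - r)
a=5, r=-3, n=5
S=5(1+243)/4=305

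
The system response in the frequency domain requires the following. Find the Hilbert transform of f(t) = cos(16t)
The Hilbert transform shifts each frequency component by -pi/2.
H{cos(wt)} = sin(wt)
With w = 16: H{cos(16t)} = sin(16t)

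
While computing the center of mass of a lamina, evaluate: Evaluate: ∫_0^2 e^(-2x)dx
Antiderivative: (1/(-2))e^(-2x)
Evaluate: (1/(-2))(e^-4-1)

Answer: (e^-4-1)/(-2)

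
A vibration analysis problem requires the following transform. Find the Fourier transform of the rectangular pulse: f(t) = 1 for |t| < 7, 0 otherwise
F(omega)=integral from -7 to 7 of e^(-j * omega * t) dt
=2 * sin(7 * omega)/omega=14 * sinc(7 * omega/pi)

Answer: 2 * sin(7 * omega)/omega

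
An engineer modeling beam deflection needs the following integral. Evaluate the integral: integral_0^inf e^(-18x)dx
integral_0^inf e^(-18x) dx=[-1/18 * e^(-18x)]_0^inf
=0 - (-1/18)=1/18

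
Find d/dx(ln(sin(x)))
Chain rule: d/dx[ln(u)] = u'/u where u = sin(x)
u' = cos(x)

Answer: (cos(x))/(sin(x))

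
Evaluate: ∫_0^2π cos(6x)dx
Antiderivative: sin(6x)/6
Evaluate at bounds: [sin(6·2π)/6] - [sin(6·0)/6]
=((0) - (0))/6=0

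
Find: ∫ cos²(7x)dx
Using identity cos²(u) = (1+cos(2u))/2:
∫ (1+cos(14x))/2 dx = x/2+sin(14x)/28+C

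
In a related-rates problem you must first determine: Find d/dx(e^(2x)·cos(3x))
Product rule: (fg)'=f'g + fg'
f=e^(2x), f'=2·e^(2x)
g=cos(3x), g'=-3·sin(3x)

Answer: 2·e^(2x)·cos(3x) - 3·e^(2x)·sin(3x)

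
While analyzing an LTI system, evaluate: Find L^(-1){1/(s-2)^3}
L^(-1){1/(s-a)^n} = t^(n-1)·e^(at)/(n-1)!
Here a = 2, n = 3: t^2·e^(2t)/2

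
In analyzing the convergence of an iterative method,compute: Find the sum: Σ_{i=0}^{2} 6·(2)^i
Geometric series: S = a(1 - r^n)/(1 - r)
a = 6, r = 2, n = 3
S = 6(1 - 8)/-1 = 42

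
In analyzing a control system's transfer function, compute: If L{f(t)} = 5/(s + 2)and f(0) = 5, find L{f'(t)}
L{f'(t)}=s·F(s) - f(0)=5s/(s+2)-5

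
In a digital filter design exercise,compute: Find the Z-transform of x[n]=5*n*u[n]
Z{n * u[n]}=z/(z-1)^2
By linearity: Z{5 * n * u[n]}=5z/(z-1)^2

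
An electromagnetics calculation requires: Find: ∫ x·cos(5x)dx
By parts: u=x, dv=cos(5x) dx
du=dx, v=sin(5x)/5
=x·sin(5x)/5+cos(5x)/5²+C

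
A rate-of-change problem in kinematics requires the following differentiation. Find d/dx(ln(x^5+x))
Chain rule: d/dx[ln(u)] = u'/u where u = x^5 + x
u' = 5x^4 + 1

Answer: (5x^4 + 1)/(x^5 + x)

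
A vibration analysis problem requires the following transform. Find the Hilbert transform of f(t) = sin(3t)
The Hilbert transform shifts each frequency component by -pi/2.
H{sin(wt)} = -cos(wt)
With w = 3: H{sin(3t)} = -cos(3t)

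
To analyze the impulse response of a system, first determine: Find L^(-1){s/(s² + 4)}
L^(-1){s/(s²+w²)} = cos(wt)
Here w = 2

Answer: cos(2t)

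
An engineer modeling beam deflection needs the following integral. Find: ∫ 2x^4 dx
Using power rule: ∫ 2x^4 dx = 2/5 x^5 + C = (2/5)x^5 + C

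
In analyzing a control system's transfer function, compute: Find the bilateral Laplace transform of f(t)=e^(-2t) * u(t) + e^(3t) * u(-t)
For e^(-2t) * u(t): L=1/(s + 2), Re(s) > -2
For e^(3t) * u(-t): L=-1/(s-3), Re(s) < 3
Combined: F(s)=1/(s + 2) - 1/(s-3), -2 < Re(s) < 3

Answer: 1/(s + 2) - 1/(s-3), ROC: -2 < Re(s) < 3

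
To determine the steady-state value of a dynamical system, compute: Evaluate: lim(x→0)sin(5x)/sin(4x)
sin(u) ≈ u for small u:
sin(5x)/sin(4x) ≈ 5x/(4x)=5/4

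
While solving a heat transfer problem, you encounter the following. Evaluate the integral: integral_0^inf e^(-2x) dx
integral_0^inf e^(-2x) dx = [-1/2 * e^(-2x)]_0^inf
= 0 - (-1/2) = 1/2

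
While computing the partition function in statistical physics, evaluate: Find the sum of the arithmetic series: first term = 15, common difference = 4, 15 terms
Last term: a_n = 15+(15-1)·4 = 71
Sum = n(a_1+a_n)/2 = 15(15+71)/2 = 645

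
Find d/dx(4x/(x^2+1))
Quotient rule: (f/g)' = (f'g - fg')/g²
f = 4x, f' = 4
g = x^2 + 1, g' = 2x

Answer: (4·(x^2 + 1) - 8x^2)/(x^2 + 1)²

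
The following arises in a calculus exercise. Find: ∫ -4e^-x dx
Since d/dx[e^-x]=- e^-x, we get 4e^-x+C

Answer: 4e^-x+C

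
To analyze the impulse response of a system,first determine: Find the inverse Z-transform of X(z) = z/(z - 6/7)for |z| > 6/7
Standard pair: z/(z-a) <-> a^n * u[n] for causal signals
With a=6/7: x[n]=(6/7)^n * u[n]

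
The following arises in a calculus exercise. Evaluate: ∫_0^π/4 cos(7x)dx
Antiderivative: sin(7x)/7
Evaluate at bounds: [sin(7·π/4)/7] - [sin(7·0)/7]
=((-√2/2) - (0))/7=-√2/14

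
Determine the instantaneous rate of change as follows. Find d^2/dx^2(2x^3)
Apply power rule 2 times:
d^1: 6x^2
d^2: 12x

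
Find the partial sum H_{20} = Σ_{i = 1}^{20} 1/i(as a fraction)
H_20 = 1 + 1/2 + 1/3 + ... + 1/20
= 55835135/15519504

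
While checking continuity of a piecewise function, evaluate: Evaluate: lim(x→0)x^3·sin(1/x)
Squeeze theorem: -|x^3| ≤ x^3·sin(1/x) ≤ |x^3|
Since x^3 → 0 as x → 0, by squeeze theorem the limit is 0

Answer: 0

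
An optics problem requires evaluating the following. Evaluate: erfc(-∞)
erfc(x) = 1 - erf(x); erfc(-∞) = 1 - erf(-∞) = 1 - (-1) = 2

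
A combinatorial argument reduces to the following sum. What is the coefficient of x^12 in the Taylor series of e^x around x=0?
Taylor series of e^x = Σ x^n/n!
Coefficient of x^12 = 1/12! = 1/479001600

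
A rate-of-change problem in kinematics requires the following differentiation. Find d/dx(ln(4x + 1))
Chain rule: d/dx[ln(u)]=u'/u where u=4x+1
u'=4

Answer: (4)/(4x+1)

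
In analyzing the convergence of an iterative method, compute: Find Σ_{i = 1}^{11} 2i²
=2·n(n+1)(2n+1)/6=2·11·12·23/6=1012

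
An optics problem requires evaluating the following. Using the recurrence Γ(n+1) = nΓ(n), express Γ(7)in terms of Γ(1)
Γ(7)=6Γ(6)=6·5Γ(5)=...=6!·Γ(1)=720·Γ(1)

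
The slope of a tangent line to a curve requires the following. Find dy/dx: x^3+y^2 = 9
Differentiate: 3x^2+2y·(dy/dx)=0
dy/dx=-3x^2/(2y)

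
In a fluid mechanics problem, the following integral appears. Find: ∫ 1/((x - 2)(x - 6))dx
Partial fractions: 1/((x-2)(x-6)) = A/(x-2)+B/(x-6)
A = -1/4, B = 1/4
∫ [-1/4· 1/(x-2)+1/4· 1/(x-6)] dx
= (1/4)[ln|x-6| - ln|x-2|]+C

Answer: (1/4)·ln|(x-6)/(x-2)|+C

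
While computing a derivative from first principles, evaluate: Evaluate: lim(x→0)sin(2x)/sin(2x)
sin(u) ≈ u for small u:
sin(2x)/sin(2x) ≈ 2x/(2x)=2/2

Answer: 1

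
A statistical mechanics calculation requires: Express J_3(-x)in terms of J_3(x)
For integer n: J_n(-x)=(-1)^n J_n(x)
With n=3: J_3(-x)=(-1)^3 J_3(x)=-J_3(x)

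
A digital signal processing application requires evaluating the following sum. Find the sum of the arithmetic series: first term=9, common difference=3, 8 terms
Last term: a_n = 9+(8-1)·3 = 30
Sum = n(a_1+a_n)/2 = 8(9+30)/2 = 156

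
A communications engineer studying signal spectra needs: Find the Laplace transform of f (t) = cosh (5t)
L{cosh(at)} = s/(s²-a²)
L{cosh(5t)} = s/(s²-25)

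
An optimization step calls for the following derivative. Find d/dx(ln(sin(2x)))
Chain rule: d/dx[ln(u)] = u'/u where u = sin(2x)
u' = 2cos(2x)

Answer: (2cos(2x))/(sin(2x))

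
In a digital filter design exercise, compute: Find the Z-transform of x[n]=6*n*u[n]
Z{n * u[n]} = z/(z-1)^2
By linearity: Z{6 * n * u[n]} = 6z/(z-1)^2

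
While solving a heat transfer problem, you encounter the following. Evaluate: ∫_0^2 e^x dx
Antiderivative: e^x
Evaluate: (e^2 - 1)

Answer: e^2 - 1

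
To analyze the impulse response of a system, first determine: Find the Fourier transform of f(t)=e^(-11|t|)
Using the standard pair: F{e^(-a|t|)}=2a/(a^2+omega^2)
With a=11: F(omega)=22/(121+omega^2)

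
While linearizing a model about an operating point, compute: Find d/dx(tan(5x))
Chain rule: d/dx[tan(u)]=sec²(u)·u' where u=5x
u'=5

Answer: 5·sec²(5x)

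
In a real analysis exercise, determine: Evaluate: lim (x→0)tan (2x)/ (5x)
tan(u) ≈ u for small u:
tan(2x)/(5x) ≈ 2x/(5x) = 2/5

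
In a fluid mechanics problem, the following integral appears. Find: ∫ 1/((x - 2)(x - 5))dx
Partial fractions: 1/((x-2)(x-5))=A/(x-2)+B/(x-5)
A=-1/3, B=1/3
∫ [-1/3· 1/(x-2)+1/3· 1/(x-5)] dx
=(1/3)[ln|x-5| - ln|x-2|]+C

Answer: (1/3)·ln|(x-5)/(x-2)|+C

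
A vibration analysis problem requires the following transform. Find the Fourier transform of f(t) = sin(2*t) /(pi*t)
sin(W * t)/(pi * t)=(W/pi) * sinc(W * t/pi) is the impulse response of the ideal low-pass filter with cutoff W (here W=2).
Its Fourier transform is a rectangular function:
F(omega)=1 for |omega| < 2, 0 otherwise

Answer: rect(omega/4) [i.e., 1 for |omega| < 2, 0 otherwise]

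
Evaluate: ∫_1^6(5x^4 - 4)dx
Step 1: Find antiderivative F(x)=x^5 - 4x
Step 2: F(6) - F(1)=7752 - (-3)=7755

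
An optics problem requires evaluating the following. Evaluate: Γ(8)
Γ(n)=(n-1)! for positive integers
Γ(8)=7!=5040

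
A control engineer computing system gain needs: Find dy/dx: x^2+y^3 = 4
Differentiate: 2x + 3y^2·(dy/dx)=0
dy/dx=-2x/(3y^2)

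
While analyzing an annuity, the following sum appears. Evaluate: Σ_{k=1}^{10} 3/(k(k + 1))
Partial fractions: 3/(k(k+1)) = 3/k - 3/(k+1)
Telescoping sum: 3(1-1/11) = 3·10/11

Answer: 30/11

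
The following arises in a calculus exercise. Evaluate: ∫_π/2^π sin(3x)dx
Antiderivative: -cos(3x)/3
Evaluate at bounds: [-cos(3·π)/3] - [-cos(3·π/2)/3]
= (-(-1) + (0))/3 = 1/3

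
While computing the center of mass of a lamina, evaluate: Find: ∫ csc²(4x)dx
Since d/dx[-cot(4x)] = 4csc²(4x), integral = -cot(4x)/4 + C

Answer: (-1/4)cot(4x) + C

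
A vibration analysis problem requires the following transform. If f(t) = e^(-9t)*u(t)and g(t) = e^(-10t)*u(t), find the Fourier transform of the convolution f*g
By the convolution theorem: F{f * g}=F(omega) * G(omega)
F(omega)=1/(9+j * omega), G(omega)=1/(10+j * omega)
F{f * g}=1/((9+j * omega)(10+j * omega))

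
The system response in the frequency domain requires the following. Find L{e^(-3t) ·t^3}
First shifting: L{e^(at)f(t)} = F(s-a)
L{t^3} = 6/s^4
Shift s → s+3: 6/(s+3)^4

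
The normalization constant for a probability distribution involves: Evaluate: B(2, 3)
B(x,y) = Γ(x)Γ(y)/Γ(x + y) = (x-1)!(y-1)!/(x + y-1)!
B(2,3) = 1!·2!/4! = 1/12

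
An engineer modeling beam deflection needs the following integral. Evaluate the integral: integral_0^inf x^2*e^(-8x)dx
This is a Gamma integral. Substitute u=8x (du=8 dx):
integral_0^inf x^2*e^(-8x) dx=(1/8^3) integral_0^inf u^2*e^(-u) du
=Gamma(3)/8^3=2!/8^3=2/512

Answer: 1/256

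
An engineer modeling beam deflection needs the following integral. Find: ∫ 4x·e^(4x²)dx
Let u=4x², du=8x dx
∫ (1/2)e^u du=e^u/2+C

Answer: e^(4x²)/2+C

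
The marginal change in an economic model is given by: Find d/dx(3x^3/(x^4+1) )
Quotient rule: (f/g)' = (f'g - fg')/g²
f = 3x^3, f' = 9x^2
g = x^4+1, g' = 4x^3

Answer: (9x^2·(x^4+1)-12x^6)/(x^4+1)²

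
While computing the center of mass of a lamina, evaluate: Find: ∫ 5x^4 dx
Using power rule: ∫ 5x^4 dx=5/5 x^5 + C=x^5 + C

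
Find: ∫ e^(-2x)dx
Since d/dx[e^(-2x)]=-2e^(-2x), we get -1/2 e^(-2x) + C

Answer: (-1/2)e^(-2x) + C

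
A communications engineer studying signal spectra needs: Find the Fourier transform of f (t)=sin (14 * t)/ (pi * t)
sin(W * t)/(pi * t) = (W/pi) * sinc(W * t/pi) is the impulse response of the ideal low-pass filter with cutoff W (here W = 14).
Its Fourier transform is a rectangular function:
F(omega) = 1 for |omega| < 14, 0 otherwise

Answer: rect(omega/28) [i.e., 1 for |omega| < 14, 0 otherwise]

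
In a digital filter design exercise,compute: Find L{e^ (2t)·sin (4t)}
First shifting: L{e^(at)f(t)}=F(s-a)
L{sin(4t)}=4/(s² + 16)
Shift: 4/((s-2)² + 16)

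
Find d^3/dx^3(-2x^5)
Apply power rule 3 times:
d^1: -10x^4
d^2: -40x^3
d^3: -120x^2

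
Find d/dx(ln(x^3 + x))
Chain rule: d/dx[ln(u)]=u'/u where u=x^3+x
u'=3x^2+1

Answer: (3x^2+1)/(x^3+x)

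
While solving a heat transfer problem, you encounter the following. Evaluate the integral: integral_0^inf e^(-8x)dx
integral_0^inf e^(-8x) dx = [-1/8 * e^(-8x)]_0^inf
= 0 - (-1/8) = 1/8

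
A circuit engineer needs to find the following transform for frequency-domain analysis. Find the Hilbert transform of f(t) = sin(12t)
The Hilbert transform shifts each frequency component by -pi/2.
H{sin(wt)} = -cos(wt)
With w = 12: H{sin(12t)} = -cos(12t)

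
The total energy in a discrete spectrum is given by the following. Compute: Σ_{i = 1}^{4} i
Using formula: Σ i^1=n(n + 1)/2=4·5/2=10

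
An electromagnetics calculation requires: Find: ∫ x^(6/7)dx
Power rule: ∫ x^(6/7) dx = x^(13/7)/(13/7) + C

Answer: (7/13)·x^(13/7) + C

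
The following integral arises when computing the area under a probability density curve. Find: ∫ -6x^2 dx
Using power rule: ∫ -6x^2 dx=-6/3 x^3 + C=-2x^3 + C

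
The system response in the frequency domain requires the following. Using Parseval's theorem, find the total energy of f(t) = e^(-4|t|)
Parseval's theorem: E = integral |f(t)|^2 dt = (1/2pi) integral |F(omega)|^2 domega
E = integral_{-inf}^{inf} e^(-8|t|) dt = 2*integral_0^inf e^(-8t) dt = 2/(2*4) = 1/4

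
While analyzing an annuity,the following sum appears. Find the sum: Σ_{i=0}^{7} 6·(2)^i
Geometric series: S = a(1 - r^n)/(1 - r)
a = 6, r = 2, n = 8
S = 6(1 - 256)/-1 = 1530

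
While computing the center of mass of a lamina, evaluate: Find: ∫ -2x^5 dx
Using power rule: ∫ -2x^5 dx = -2/6 x^6+C = (-1/3)x^6+C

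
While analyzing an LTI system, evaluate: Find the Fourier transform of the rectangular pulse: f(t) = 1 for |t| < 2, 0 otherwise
F(omega)=integral from -2 to 2 of e^(-j * omega * t) dt
=2 * sin(2 * omega)/omega=4 * sinc(2 * omega/pi)

Answer: 2 * sin(2 * omega)/omega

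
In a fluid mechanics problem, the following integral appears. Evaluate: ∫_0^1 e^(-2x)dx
Antiderivative: (1/(-2))e^(-2x)
Evaluate: (1/(-2))(e^-2 - 1)

Answer: (e^-2 - 1)/(-2)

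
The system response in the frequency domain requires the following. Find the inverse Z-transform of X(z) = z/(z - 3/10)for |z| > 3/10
Standard pair: z/(z-a) <-> a^n * u[n] for causal signals
With a = 3/10: x[n] = (3/10)^n * u[n]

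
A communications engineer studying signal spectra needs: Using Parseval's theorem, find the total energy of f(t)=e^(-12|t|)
Parseval's theorem: E=integral |f(t)|^2 dt=(1/2pi) integral |F(omega)|^2 domega
E=integral_{-inf}^{inf} e^(-24|t|) dt=2*integral_0^inf e^(-24t) dt=2/(2*12)=1/12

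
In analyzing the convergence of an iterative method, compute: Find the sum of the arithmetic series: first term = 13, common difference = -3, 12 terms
Last term: a_n=13+(12-1)·-3=-20
Sum=n(a_1+a_n)/2=12(13+(-20))/2=-42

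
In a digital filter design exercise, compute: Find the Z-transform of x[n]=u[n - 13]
Using the time-shift property: Z{u[n-13]} = z^(-13) * z/(z-1)
= z^(-12)/(z-1)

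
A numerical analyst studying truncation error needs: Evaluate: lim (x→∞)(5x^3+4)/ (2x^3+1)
Divide numerator and denominator by x^3:
lim (5 + 4/x^3)/(2 + 1/x^3)=5/2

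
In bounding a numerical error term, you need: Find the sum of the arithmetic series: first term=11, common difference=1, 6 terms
Last term: a_n = 11 + (6 - 1)·1 = 16
Sum = n(a_1 + a_n)/2 = 6(11 + 16)/2 = 81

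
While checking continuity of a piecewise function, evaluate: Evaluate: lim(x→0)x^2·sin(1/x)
Squeeze theorem: -|x^2| ≤ x^2·sin(1/x) ≤ |x^2|
Since x^2 → 0 as x → 0, by squeeze theorem the limit is 0

Answer: 0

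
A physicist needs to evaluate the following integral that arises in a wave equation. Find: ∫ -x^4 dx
Using power rule: ∫ -x^4 dx = -1/5 x^5 + C = (-1/5)x^5 + C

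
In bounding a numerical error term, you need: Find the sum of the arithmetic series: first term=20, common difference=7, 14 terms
Last term: a_n = 20 + (14 - 1)·7 = 111
Sum = n(a_1 + a_n)/2 = 14(20 + 111)/2 = 917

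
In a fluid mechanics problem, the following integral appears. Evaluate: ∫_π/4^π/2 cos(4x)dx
Antiderivative: sin(4x)/4
Evaluate at bounds: [sin(4·π/2)/4] - [sin(4·π/4)/4]
= ((0) - (0))/4 = 0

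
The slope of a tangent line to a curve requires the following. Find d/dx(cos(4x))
Chain rule: d/dx[cos(u)]=-sin(u)·u' where u=4x
u'=4

Answer: -4·sin(4x)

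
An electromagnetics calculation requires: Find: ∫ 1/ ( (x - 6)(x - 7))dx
Partial fractions: 1/((x-6)(x-7))=A/(x-6) + B/(x-7)
A=-1, B=1
∫ [-1· 1/(x-6) + 1· 1/(x-7)] dx
=(1)[ln|x-7| - ln|x-6|] + C

Answer: ln|(x-7)/(x-6)| + C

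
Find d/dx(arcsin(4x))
d/dx[arcsin(u)]=u'/√(1-u²), u=4x, u'=4

Answer: 4/√(1 - 16x²)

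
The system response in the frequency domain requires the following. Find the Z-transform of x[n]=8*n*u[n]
Z{n * u[n]}=z/(z-1)^2
By linearity: Z{8 * n * u[n]}=8z/(z-1)^2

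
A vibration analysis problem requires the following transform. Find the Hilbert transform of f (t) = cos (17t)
The Hilbert transform shifts each frequency component by -pi/2.
H{cos(wt)}=sin(wt)
With w=17: H{cos(17t)}=sin(17t)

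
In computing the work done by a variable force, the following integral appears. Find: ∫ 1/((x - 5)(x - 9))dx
Partial fractions: 1/((x-5)(x-9))=A/(x-5) + B/(x-9)
A=-1/4, B=1/4
∫ [-1/4· 1/(x-5) + 1/4· 1/(x-9)] dx
=(1/4)[ln|x-9| - ln|x-5|] + C

Answer: (1/4)·ln|(x-9)/(x-5)| + C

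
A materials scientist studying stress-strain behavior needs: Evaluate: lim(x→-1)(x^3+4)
Polynomial is continuous, so substitute x = -1:
1·(-1)^3+4 = 3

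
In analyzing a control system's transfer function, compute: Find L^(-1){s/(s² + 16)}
L^(-1){s/(s²+w²)}=cos(wt)
Here w=4

Answer: cos(4t)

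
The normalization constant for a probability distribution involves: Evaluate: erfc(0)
erfc(x) = 1 - erf(x); erfc(0) = 1 - erf(0) = 1-0 = 1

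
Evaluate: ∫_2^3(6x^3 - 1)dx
Step 1: Find antiderivative F(x)=(3/2)x^4 - x
Step 2: F(3) - F(2)=237/2 - (22)=193/2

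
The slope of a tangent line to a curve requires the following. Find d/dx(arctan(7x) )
d/dx[arctan(u)] = u'/(1 + u²), u = 7x, u' = 7

Answer: 7/(1 + 49x²)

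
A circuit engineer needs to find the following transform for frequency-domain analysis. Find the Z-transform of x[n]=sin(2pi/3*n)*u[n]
Z{sin(w0*n)*u[n]} = z*sin(w0)/(z^2 - 2z*cos(w0) + 1)
With w0 = 2pi/3: X(z) = z*sin(2pi/3)/(z^2 - 2z*cos(2pi/3) + 1)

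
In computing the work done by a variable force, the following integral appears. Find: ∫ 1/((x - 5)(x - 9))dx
Partial fractions: 1/((x-5)(x-9)) = A/(x-5) + B/(x-9)
A = -1/4, B = 1/4
∫ [-1/4· 1/(x-5) + 1/4· 1/(x-9)] dx
= (1/4)[ln|x-9| - ln|x-5|] + C

Answer: (1/4)·ln|(x-9)/(x-5)| + C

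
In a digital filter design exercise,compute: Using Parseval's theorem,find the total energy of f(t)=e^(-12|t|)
Parseval's theorem: E = integral |f(t)|^2 dt = (1/2pi) integral |F(omega)|^2 domega
E = integral_{-inf}^{inf} e^(-24|t|) dt = 2*integral_0^inf e^(-24t) dt = 2/(2*12) = 1/12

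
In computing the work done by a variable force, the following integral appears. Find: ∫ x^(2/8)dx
Power rule: ∫ x^(1/4) dx=x^(5/4)/(5/4) + C

Answer: (4/5)·x^(5/4) + C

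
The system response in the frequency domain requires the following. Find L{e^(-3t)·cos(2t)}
First shifting: L{e^(at)f(t)}=F(s-a)
L{cos(2t)}=s/(s² + 4)
Shift: (s + 3)/((s + 3)² + 4)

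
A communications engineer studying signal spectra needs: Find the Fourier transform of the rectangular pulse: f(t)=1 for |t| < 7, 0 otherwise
F(omega)=integral from -7 to 7 of e^(-j * omega * t) dt
=2 * sin(7 * omega)/omega=14 * sinc(7 * omega/pi)

Answer: 2 * sin(7 * omega)/omega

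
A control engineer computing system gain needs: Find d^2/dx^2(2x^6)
Apply power rule 2 times:
d^1: 12x^5
d^2: 60x^4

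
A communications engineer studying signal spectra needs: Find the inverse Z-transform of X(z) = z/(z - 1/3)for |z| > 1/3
Standard pair: z/(z-a) <-> a^n*u[n] for causal signals
With a = 1/3: x[n] = (1/3)^n*u[n]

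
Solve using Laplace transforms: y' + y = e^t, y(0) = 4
Take L: sY - 4 + Y=1/(s-1)
Y(s + 1)=1/(s-1) + 4
Y=1/((s-1)(s + 1)) + 4/(s + 1)
Partial fractions: 1/((s-1)(s + 1))=(1/2)/(s-1) - (1/2)/(s + 1)
So Y=(1/2)/(s-1) + (7/2)/(s + 1)
Inverse Laplace transform (L^(-1){1/(s-1)}=e^t, L^(-1){1/(s + 1)}=e^(-t)):

Answer: y(t)=(1/2)·e^t + (7/2)·e^(-t)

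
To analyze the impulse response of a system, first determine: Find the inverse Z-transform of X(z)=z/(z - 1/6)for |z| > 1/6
Standard pair: z/(z-a) <-> a^n*u[n] for causal signals
With a=1/6: x[n]=(1/6)^n*u[n]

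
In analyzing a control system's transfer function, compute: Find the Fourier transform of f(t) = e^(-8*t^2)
The Fourier transform of a Gaussian e^(-a * t^2) is sqrt(pi/a) * e^(-omega^2/(4a)).
With a=8: F(omega)=sqrt(pi/8) * e^(-omega^2/32)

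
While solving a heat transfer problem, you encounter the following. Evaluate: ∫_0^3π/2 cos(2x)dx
Antiderivative: sin(2x)/2
Evaluate at bounds: [sin(2·3π/2)/2] - [sin(2·0)/2]
=((0) - (0))/2=0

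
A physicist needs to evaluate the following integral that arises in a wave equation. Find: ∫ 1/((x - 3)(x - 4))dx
Partial fractions: 1/((x-3)(x-4))=A/(x-3)+B/(x-4)
A=-1, B=1
∫ [-1· 1/(x-3)+1· 1/(x-4)] dx
=(1)[ln|x-4| - ln|x-3|]+C

Answer: ln|(x-4)/(x-3)|+C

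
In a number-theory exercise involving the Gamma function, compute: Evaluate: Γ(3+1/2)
Γ(n+1/2)=(2n)!√π/(4^n·n!)
=720√π/(64·6)=(15/8)·√π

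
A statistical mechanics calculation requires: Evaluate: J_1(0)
J_n(0)=0 for all n > 0 (Bessel function of first kind)
J_1(0)=0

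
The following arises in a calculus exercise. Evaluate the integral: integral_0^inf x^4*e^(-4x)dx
This is a Gamma integral. Substitute u=4x (du=4 dx):
integral_0^inf x^4*e^(-4x) dx=(1/4^5) integral_0^inf u^4*e^(-u) du
=Gamma(5)/4^5=4!/4^5=24/1024

Answer: 3/128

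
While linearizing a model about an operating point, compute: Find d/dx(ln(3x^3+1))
Chain rule: d/dx[ln(u)] = u'/u where u = 3x^3+1
u' = 9x^2

Answer: (9x^2)/(3x^3+1)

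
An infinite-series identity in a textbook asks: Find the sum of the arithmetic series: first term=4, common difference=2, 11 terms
Last term: a_n = 4 + (11 - 1)·2 = 24
Sum = n(a_1 + a_n)/2 = 11(4 + 24)/2 = 154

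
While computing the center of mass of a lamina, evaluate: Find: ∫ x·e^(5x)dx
Integration by parts: u = x, dv = e^(5x) dx
du = dx, v = e^(5x)/5
= x·e^(5x)/5 - ∫ e^(5x)/5 dx
= x·e^(5x)/5 - e^(5x)/25+C

Answer: e^(5x)(x/5-1/25)+C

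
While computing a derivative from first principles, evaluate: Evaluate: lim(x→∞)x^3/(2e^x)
Apply L'Hôpital 3 times (∞/∞ each time):
Eventually get 3!/(2e^x) → 0

Answer: 0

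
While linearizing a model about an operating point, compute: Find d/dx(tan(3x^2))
Chain rule: d/dx[tan(u)]=sec²(u)·u' where u=3x^2
u'=6x

Answer: 6x·sec²(3x^2)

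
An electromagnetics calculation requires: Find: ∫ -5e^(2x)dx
Since d/dx[e^(2x)]=2e^(2x), we get -5/2 e^(2x)+C

Answer: (-5/2)e^(2x)+C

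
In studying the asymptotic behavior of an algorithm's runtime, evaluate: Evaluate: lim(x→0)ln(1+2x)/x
L'Hôpital (0/0): lim 2/(1 + 2x) / 1 = 2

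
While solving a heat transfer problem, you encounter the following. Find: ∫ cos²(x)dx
Using identity cos²(u) = (1+cos(2u))/2:
∫ (1+cos(2x))/2 dx = x/2+sin(2x)/4+C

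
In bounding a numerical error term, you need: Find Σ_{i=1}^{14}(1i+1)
=1·Σ i + 1·14=1·105 + 14=119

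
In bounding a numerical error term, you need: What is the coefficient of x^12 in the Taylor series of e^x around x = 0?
Taylor series of e^x=Σ x^n/n!
Coefficient of x^12=1/12!=1/479001600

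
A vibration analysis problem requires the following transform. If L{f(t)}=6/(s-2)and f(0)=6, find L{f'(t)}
L{f'(t)}=s·F(s) - f(0)=6s/(s-2)-6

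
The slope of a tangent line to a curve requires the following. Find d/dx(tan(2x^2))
Chain rule: d/dx[tan(u)] = sec²(u)·u' where u = 2x^2
u' = 4x

Answer: 4x·sec²(2x^2)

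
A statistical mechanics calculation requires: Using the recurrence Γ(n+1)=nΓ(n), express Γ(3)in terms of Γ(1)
Γ(3)=2Γ(2)=2·1Γ(1)=...=2!·Γ(1)=2·Γ(1)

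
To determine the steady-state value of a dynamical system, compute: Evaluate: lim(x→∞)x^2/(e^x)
Apply L'Hôpital 2 times (∞/∞ each time):
Eventually get 2!/(e^x) → 0

Answer: 0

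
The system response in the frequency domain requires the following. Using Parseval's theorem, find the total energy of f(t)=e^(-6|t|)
Parseval's theorem: E=integral |f(t)|^2 dt=(1/2pi) integral |F(omega)|^2 domega
E=integral_{-inf}^{inf} e^(-12|t|) dt=2*integral_0^inf e^(-12t) dt=2/(2*6)=1/6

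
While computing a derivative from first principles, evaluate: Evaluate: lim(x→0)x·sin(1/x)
Squeeze theorem: -|x| ≤ x·sin(1/x) ≤ |x|
Since x → 0 as x → 0, by squeeze theorem the limit is 0

Answer: 0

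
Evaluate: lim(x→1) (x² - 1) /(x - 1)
Factor: (x² - 1)=(x-1)(x + 1)
Cancel (x-1): lim(x→1) (x + 1)=2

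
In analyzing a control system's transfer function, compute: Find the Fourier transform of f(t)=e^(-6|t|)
Using the standard pair: F{e^(-a|t|)}=2a/(a^2 + omega^2)
With a=6: F(omega)=12/(36 + omega^2)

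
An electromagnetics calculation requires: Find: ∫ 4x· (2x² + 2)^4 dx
Let u = 2x² + 2, du = 4x dx
∫ u^4 du = u^5/5 + C

Answer: (2x² + 2)^5/5 + C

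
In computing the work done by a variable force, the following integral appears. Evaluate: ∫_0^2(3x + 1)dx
Step 1: Find antiderivative F(x) = (3/2)x^2+x
Step 2: F(2) - F(0) = 8 - (0) = 8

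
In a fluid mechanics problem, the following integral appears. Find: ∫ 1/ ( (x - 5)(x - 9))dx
Partial fractions: 1/((x-5)(x-9)) = A/(x-5) + B/(x-9)
A = -1/4, B = 1/4
∫ [-1/4· 1/(x-5) + 1/4· 1/(x-9)] dx
= (1/4)[ln|x-9| - ln|x-5|] + C

Answer: (1/4)·ln|(x-9)/(x-5)| + C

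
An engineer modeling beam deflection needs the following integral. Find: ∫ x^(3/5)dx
Power rule: ∫ x^(3/5) dx=x^(8/5)/(8/5)+C

Answer: (5/8)·x^(8/5)+C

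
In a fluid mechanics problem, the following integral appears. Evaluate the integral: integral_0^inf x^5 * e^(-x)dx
This is a Gamma integral. Substitute u = 1x:
integral_0^inf x^5*e^(-x) dx = (1/1^6) integral_0^inf u^5*e^(-u) du
= Gamma(6)/1^6 = 5!/1^6 = 120/1

Answer: 120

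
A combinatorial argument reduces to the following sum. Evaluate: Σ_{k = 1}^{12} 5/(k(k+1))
Partial fractions: 5/(k(k + 1))=5/k - 5/(k + 1)
Telescoping sum: 5(1 - 1/13)=5·12/13

Answer: 60/13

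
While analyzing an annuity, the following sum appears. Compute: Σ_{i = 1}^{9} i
Using formula: Σ i^1 = n(n+1)/2 = 9·10/2 = 45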